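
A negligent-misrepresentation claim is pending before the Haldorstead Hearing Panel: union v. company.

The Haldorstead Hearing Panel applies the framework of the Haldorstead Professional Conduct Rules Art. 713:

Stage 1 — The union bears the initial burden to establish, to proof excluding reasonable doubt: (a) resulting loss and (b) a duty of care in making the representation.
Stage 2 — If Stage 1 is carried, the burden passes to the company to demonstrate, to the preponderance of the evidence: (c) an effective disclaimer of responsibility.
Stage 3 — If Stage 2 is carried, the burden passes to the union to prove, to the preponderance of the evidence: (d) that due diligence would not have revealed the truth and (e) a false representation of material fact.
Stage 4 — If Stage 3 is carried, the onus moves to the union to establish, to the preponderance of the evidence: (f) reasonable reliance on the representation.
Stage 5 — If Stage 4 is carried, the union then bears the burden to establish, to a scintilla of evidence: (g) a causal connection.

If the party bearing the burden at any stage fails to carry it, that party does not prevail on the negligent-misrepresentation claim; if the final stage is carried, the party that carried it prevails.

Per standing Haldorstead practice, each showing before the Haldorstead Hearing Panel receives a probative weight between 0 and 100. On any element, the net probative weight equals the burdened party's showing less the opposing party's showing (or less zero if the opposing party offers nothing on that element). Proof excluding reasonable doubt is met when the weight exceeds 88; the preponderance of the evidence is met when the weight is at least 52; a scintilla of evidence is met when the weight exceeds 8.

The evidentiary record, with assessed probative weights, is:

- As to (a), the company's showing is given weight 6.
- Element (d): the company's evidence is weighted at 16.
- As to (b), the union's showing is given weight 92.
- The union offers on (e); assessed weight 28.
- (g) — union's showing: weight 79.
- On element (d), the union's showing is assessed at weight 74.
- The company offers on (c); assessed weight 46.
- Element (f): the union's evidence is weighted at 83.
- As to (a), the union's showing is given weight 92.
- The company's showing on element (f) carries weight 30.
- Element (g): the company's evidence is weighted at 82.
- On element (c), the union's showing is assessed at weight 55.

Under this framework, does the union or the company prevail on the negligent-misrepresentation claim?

Stage 1 (union, proof excluding reasonable doubt, weight exceeds 88): (a) net 92−6=86 ≤ 88 — fails; (b) 92 > 88 — meets.
  Not every element is met, so the union fails to carry Stage 1.
The analysis ends at Stage 1; the company prevails.

company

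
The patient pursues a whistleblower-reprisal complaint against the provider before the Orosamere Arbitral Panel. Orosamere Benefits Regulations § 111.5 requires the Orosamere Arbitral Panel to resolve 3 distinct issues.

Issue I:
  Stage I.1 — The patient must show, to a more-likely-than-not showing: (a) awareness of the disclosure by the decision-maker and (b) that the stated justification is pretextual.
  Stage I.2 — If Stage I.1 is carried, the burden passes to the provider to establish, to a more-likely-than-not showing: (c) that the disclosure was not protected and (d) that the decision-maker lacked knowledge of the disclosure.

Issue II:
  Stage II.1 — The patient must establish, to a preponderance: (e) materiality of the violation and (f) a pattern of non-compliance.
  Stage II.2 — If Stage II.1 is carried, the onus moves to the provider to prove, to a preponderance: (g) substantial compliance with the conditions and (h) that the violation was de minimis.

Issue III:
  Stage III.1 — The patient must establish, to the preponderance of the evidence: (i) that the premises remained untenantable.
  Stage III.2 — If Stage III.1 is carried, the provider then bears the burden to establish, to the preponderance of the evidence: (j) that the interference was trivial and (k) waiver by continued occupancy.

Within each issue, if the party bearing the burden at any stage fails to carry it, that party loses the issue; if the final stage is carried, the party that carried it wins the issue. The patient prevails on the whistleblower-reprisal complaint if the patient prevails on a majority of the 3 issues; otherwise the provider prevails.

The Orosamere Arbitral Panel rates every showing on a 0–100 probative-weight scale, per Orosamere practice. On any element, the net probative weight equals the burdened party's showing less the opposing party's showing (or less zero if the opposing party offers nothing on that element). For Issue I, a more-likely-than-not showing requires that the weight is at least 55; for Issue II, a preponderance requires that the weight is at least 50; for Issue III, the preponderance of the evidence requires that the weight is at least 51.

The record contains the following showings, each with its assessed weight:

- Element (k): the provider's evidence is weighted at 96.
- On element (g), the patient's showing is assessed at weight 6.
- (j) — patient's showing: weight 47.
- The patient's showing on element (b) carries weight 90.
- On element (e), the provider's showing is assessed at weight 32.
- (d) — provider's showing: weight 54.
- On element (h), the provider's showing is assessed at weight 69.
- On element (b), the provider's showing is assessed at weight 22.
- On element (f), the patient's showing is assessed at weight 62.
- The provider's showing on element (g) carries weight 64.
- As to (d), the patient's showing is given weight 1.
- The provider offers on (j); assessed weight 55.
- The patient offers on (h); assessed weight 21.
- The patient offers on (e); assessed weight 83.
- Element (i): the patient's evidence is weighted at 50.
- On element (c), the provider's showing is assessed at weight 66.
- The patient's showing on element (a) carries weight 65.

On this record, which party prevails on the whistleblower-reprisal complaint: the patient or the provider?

patient

— Issue I —
Stage I.1 — burden on patient; standard: a more-likely-than-not showing (weight is at least 55).
    (a): 65 ≥ 55 [met]
    (b): 90 − 22 = 68 ≥ 55 [met]
  Stage I.1 carried; the burden shifts to the provider.
Stage I.2 — burden on provider; standard: a more-likely-than-not showing (weight is at least 55).
    (c): 66 ≥ 55 [met]
    (d): 54 − 1 = 53 < 55 [not met]
  Stage I.2 not carried; the provider fails its burden.
The patient prevails on this issue.
— Issue II —
At Stage II.1 the patient must meet a preponderance (weight is at least 50): on (e) the weight is 83 less the opposing 32 gives net 51, which does reach 50, so (e) meets the standard; on (f) the weight is 62, ≥ 50, so (f) meets the standard.
  Stage II.1 carried; the burden shifts to the provider.
At Stage II.2 the provider must meet a preponderance (weight is at least 50): on (g) the weight is 64 less the opposing 6 gives net 58, which does reach 50, so (g) meets the standard; on (h) the weight is 69 less the opposing 21 gives net 48, which does not reach 50, so (h) does not meet the standard.
  Not every element is met, so the provider fails to carry Stage II.2.
The analysis ends at Stage II.2; the patient prevails on this issue.
— Issue III —
Stage III.1 — burden on patient; standard: the preponderance of the evidence (weight is at least 51).
    (i): 50 < 51 [not met]
  The patient does not carry Stage III.1.
The analysis ends at Stage III.1; the provider prevails on this issue.
Per-issue: Issue I → patient; Issue II → patient; Issue III → provider. The patient must prevail on a majority of issues; overall, the patient prevails.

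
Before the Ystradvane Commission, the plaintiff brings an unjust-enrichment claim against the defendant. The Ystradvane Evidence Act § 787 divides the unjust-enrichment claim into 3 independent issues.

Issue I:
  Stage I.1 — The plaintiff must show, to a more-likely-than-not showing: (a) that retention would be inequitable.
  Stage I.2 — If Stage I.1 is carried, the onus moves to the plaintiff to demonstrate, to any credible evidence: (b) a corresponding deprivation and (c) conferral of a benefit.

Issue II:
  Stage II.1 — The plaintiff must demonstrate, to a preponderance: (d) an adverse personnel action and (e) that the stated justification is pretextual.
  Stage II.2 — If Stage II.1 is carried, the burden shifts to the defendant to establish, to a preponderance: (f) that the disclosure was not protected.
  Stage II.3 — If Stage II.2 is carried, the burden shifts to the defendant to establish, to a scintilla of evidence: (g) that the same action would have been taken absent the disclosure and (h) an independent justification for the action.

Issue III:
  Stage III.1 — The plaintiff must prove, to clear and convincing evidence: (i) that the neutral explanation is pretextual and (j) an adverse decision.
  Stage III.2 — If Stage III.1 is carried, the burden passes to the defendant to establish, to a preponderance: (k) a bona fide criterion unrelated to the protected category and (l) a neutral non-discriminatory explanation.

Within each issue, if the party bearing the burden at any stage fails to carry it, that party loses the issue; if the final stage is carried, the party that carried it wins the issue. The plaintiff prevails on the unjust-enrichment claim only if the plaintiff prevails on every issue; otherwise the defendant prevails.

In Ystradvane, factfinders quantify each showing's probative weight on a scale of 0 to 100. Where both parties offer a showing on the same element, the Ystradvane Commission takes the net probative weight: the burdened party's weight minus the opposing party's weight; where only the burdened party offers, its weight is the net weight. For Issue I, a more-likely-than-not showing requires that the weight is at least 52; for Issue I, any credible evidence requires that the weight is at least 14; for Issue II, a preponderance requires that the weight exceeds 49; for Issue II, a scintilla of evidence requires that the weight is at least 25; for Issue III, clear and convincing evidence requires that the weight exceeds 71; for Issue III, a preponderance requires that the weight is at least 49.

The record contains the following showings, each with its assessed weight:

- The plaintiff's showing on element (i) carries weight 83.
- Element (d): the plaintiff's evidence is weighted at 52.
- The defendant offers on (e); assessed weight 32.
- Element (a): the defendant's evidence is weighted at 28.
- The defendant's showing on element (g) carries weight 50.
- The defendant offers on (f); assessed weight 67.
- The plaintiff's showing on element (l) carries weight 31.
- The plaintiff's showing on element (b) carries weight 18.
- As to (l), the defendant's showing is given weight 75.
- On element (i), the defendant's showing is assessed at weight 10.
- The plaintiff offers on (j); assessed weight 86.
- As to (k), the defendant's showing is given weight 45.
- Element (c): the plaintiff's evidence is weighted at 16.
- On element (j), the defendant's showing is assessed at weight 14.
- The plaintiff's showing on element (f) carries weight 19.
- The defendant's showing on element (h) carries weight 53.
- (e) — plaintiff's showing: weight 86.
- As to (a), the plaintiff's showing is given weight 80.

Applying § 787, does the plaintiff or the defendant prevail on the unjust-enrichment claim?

plaintiff

— Issue I —
At Stage I.1 the plaintiff must meet a more-likely-than-not showing (weight is at least 52): on (a) the weight is 80 less the opposing 28 gives net 52, which does reach 52, so (a) meets the standard.
  All elements met. The plaintiff retains the burden for Stage I.2.
At Stage I.2 the plaintiff must meet any credible evidence (weight is at least 14): on (b) the weight is 18, which does reach 14, so (b) meets the standard; on (c) the weight is 16, which does reach 14, so (c) meets the standard.
  All elements met at the final stage.
With every stage satisfied, the plaintiff prevails on this issue.
— Issue II —
Stage II.1 (plaintiff, a preponderance, weight exceeds 49): (d) 52 > 49 — meets; (e) net 86−32=54 > 49 — meets.
  Stage II.1 carried; the burden shifts to the defendant.
Stage II.2 (defendant, a preponderance, weight exceeds 49): (f) net 67−19=48 ≤ 49 — fails.
  Not every element is met, so the defendant fails to carry Stage II.2.
The analysis ends at Stage II.2; the plaintiff prevails on this issue.
— Issue III —
Stage III.1 — burden on plaintiff; standard: clear and convincing evidence (weight exceeds 71).
    (i): 83 − 10 = 73 > 71 [met]
    (j): 86 − 14 = 72 > 71 [met]
  Stage III.1 carried; the burden shifts to the defendant.
Stage III.2 — burden on defendant; standard: a preponderance (weight is at least 49).
    (k): 45 < 49 [not met]
    (l): 75 − 31 = 44 < 49 [not met]
  The defendant does not carry Stage III.2.
So the plaintiff prevails on this issue.
Per-issue: Issue I → plaintiff; Issue II → plaintiff; Issue III → plaintiff. The plaintiff must prevail on every issue; overall, the plaintiff prevails.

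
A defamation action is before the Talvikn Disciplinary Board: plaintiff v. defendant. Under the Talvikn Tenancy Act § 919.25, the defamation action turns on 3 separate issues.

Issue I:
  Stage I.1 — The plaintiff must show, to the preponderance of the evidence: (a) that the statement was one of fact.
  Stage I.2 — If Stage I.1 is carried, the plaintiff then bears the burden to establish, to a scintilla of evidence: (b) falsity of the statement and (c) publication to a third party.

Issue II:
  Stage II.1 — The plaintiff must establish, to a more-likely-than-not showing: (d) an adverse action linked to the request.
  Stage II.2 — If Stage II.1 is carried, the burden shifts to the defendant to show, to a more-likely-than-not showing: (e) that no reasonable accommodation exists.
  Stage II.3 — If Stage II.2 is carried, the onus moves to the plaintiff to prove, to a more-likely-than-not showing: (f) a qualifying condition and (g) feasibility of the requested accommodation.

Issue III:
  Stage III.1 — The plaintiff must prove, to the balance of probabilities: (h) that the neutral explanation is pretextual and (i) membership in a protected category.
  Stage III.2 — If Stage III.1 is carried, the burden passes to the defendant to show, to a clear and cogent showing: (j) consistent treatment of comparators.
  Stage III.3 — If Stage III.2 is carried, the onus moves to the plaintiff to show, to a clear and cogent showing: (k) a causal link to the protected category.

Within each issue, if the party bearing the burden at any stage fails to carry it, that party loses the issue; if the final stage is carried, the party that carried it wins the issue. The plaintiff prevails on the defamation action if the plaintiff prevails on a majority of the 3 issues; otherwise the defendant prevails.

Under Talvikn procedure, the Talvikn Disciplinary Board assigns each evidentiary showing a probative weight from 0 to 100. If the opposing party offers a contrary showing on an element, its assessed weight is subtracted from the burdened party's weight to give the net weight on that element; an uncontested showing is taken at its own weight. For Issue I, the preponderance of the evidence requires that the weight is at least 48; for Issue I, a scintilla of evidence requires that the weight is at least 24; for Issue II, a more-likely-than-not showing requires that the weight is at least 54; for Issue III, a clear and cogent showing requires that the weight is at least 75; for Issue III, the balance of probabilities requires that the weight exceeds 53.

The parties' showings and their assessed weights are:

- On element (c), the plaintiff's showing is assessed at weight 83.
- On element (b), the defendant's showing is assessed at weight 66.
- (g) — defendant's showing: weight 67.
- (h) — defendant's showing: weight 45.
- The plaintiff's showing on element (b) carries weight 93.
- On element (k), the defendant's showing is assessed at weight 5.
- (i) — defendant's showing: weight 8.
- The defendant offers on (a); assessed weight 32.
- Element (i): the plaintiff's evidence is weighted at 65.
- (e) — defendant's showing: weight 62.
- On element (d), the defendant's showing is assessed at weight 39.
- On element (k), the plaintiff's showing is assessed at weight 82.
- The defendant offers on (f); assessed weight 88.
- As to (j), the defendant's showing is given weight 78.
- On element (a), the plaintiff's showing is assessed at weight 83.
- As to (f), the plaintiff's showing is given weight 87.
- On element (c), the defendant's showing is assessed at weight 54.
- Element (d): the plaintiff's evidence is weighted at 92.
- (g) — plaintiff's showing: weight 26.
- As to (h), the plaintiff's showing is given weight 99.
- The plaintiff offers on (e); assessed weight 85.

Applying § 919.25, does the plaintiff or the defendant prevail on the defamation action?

— Issue I —
Stage I.1 — burden on plaintiff; standard: the preponderance of the evidence (weight is at least 48).
    (a): 83 − 32 = 51 ≥ 48 [met]
  Stage I.1 carried; the burden remains with the plaintiff.
Stage I.2 — burden on plaintiff; standard: a scintilla of evidence (weight is at least 24).
    (b): 93 − 66 = 27 ≥ 24 [met]
    (c): 83 − 54 = 29 ≥ 24 [met]
  The plaintiff carries the last stage.
All stages carried — the plaintiff prevails on this issue.
— Issue II —
Stage II.1 — burden on plaintiff; standard: a more-likely-than-not showing (weight is at least 54).
    (d): 92 − 39 = 53 < 54 [not met]
  Stage II.1 not carried; the plaintiff fails its burden.
The analysis ends at Stage II.1; the defendant prevails on this issue.
— Issue III —
At Stage III.1 the plaintiff must meet the balance of probabilities (weight exceeds 53): on (h) the weight is 99 less the opposing 45 gives net 54, > 53, so (h) meets the standard; on (i) the weight is 65 less the opposing 8 gives net 57, which does exceed 53, so (i) meets the standard.
  All elements met. The burden passes to the defendant.
At Stage III.2 the defendant must meet a clear and cogent showing (weight is at least 75): on (j) the weight is 78, which does reach 75, so (j) meets the standard.
  All elements met. The burden passes to the plaintiff.
At Stage III.3 the plaintiff must meet a clear and cogent showing (weight is at least 75): on (k) the weight is 82 less the opposing 5 gives net 77, ≥ 75, so (k) meets the standard.
  All elements met at the final stage.
With every stage satisfied, the plaintiff prevails on this issue.
Per-issue: Issue I → plaintiff; Issue II → defendant; Issue III → plaintiff. The plaintiff must prevail on a majority of issues; overall, the plaintiff prevails.

plaintiff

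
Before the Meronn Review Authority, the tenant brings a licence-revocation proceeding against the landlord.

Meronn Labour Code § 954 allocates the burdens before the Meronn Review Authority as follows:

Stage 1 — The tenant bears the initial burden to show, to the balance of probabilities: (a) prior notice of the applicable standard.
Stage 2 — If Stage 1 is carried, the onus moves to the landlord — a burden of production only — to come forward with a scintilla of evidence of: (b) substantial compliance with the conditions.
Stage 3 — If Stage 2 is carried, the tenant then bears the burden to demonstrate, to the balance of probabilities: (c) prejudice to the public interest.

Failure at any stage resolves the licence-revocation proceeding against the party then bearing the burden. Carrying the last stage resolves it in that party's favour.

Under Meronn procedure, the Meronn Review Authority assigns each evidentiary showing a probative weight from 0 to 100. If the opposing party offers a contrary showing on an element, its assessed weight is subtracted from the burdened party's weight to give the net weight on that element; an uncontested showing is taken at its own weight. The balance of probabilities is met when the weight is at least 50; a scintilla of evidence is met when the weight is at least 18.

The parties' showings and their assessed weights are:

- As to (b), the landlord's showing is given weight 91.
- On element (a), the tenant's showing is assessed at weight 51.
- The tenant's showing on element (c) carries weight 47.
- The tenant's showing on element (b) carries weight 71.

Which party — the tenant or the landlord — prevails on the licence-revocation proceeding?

landlord

Stage 1 — burden on tenant; standard: the balance of probabilities (weight is at least 50).
    (a): 51 ≥ 50 [met]
  Stage 1 carried; the burden shifts to the landlord.
Stage 2 — burden on landlord; standard: a scintilla of evidence (weight is at least 18).
    (b): 91 − 71 = 20 ≥ 18 [met]
  All elements met. The burden passes to the tenant.
Stage 3 — burden on tenant; standard: the balance of probabilities (weight is at least 50).
    (c): 47 < 50 [not met]
  The tenant does not carry Stage 3.
So the landlord prevails.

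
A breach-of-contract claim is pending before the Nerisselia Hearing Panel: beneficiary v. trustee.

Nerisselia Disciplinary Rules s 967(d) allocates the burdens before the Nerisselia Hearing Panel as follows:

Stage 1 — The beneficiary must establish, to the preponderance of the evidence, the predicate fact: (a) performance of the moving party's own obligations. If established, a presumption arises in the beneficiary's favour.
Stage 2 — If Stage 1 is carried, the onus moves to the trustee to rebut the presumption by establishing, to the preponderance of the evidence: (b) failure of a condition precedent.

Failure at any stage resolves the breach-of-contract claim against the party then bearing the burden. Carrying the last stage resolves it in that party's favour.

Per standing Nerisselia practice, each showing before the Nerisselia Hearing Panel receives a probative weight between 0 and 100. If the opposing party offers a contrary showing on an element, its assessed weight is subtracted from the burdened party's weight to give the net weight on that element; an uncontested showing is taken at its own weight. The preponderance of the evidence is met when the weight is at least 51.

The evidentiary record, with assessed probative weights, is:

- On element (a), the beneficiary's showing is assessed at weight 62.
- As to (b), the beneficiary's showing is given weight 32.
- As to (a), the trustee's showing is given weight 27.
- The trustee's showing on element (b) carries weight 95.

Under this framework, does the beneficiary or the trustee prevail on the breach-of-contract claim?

trustee

Stage 1 (beneficiary, the preponderance of the evidence, weight is at least 51): (a) net 62−27=35 < 51 — fails.
  Not every element is met, so the beneficiary fails to carry Stage 1.
So the trustee prevails.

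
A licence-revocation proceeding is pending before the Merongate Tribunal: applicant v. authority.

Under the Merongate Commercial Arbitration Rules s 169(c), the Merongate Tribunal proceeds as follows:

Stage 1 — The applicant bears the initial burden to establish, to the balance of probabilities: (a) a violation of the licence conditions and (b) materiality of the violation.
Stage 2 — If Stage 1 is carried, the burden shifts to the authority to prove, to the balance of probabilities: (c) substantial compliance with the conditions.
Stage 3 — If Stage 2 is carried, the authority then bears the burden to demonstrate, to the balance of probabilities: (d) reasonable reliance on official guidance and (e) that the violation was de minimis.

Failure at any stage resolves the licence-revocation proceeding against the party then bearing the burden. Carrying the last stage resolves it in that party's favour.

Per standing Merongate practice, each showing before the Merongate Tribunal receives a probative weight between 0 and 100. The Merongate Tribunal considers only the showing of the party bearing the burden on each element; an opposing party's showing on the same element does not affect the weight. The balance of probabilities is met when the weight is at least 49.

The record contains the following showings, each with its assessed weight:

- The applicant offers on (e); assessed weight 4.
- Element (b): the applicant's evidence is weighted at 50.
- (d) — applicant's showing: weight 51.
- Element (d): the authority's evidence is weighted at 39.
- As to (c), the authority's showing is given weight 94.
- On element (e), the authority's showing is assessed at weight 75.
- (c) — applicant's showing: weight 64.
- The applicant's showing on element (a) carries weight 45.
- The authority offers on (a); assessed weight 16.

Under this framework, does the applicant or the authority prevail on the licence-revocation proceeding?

Stage 1 — burden on applicant; standard: the balance of probabilities (weight is at least 49).
    (a): 45 (authority's 16 disregarded) < 49 [not met]
    (b): 50 ≥ 49 [met]
  Stage 1 not carried; the applicant fails its burden.
The analysis ends at Stage 1; the authority prevails.

authority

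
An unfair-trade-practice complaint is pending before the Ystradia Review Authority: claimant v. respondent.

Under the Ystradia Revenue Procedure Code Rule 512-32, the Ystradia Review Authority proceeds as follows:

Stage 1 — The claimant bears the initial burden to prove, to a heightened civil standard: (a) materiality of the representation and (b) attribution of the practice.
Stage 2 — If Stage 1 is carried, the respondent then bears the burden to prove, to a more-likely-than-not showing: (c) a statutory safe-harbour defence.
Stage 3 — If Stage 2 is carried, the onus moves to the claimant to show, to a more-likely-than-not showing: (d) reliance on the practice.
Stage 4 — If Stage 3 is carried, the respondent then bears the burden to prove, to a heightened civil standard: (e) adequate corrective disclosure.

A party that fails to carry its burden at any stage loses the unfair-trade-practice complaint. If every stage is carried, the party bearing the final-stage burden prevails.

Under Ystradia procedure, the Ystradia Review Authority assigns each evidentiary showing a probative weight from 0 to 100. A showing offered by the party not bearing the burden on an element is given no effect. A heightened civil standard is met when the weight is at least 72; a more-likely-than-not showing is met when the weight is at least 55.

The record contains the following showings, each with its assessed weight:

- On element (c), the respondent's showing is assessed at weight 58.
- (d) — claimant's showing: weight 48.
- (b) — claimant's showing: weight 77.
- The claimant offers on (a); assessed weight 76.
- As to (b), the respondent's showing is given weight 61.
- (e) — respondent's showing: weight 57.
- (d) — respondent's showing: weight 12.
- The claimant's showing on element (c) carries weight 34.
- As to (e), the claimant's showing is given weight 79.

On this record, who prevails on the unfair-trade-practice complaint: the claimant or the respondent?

respondent

Stage 1 (claimant, a heightened civil standard, weight is at least 72): (a) 76 ≥ 72 — meets; (b) 77 (respondent's 61 disregarded) ≥ 72 — meets.
  The claimant carries Stage 1; the respondent now bears the burden.
Stage 2 (respondent, a more-likely-than-not showing, weight is at least 55): (c) 58 (claimant's 34 disregarded) ≥ 55 — meets.
  The respondent carries Stage 2; the claimant now bears the burden.
Stage 3 (claimant, a more-likely-than-not showing, weight is at least 55): (d) 48 (respondent's 12 disregarded) < 55 — fails.
  The claimant does not carry Stage 3.
The respondent prevails.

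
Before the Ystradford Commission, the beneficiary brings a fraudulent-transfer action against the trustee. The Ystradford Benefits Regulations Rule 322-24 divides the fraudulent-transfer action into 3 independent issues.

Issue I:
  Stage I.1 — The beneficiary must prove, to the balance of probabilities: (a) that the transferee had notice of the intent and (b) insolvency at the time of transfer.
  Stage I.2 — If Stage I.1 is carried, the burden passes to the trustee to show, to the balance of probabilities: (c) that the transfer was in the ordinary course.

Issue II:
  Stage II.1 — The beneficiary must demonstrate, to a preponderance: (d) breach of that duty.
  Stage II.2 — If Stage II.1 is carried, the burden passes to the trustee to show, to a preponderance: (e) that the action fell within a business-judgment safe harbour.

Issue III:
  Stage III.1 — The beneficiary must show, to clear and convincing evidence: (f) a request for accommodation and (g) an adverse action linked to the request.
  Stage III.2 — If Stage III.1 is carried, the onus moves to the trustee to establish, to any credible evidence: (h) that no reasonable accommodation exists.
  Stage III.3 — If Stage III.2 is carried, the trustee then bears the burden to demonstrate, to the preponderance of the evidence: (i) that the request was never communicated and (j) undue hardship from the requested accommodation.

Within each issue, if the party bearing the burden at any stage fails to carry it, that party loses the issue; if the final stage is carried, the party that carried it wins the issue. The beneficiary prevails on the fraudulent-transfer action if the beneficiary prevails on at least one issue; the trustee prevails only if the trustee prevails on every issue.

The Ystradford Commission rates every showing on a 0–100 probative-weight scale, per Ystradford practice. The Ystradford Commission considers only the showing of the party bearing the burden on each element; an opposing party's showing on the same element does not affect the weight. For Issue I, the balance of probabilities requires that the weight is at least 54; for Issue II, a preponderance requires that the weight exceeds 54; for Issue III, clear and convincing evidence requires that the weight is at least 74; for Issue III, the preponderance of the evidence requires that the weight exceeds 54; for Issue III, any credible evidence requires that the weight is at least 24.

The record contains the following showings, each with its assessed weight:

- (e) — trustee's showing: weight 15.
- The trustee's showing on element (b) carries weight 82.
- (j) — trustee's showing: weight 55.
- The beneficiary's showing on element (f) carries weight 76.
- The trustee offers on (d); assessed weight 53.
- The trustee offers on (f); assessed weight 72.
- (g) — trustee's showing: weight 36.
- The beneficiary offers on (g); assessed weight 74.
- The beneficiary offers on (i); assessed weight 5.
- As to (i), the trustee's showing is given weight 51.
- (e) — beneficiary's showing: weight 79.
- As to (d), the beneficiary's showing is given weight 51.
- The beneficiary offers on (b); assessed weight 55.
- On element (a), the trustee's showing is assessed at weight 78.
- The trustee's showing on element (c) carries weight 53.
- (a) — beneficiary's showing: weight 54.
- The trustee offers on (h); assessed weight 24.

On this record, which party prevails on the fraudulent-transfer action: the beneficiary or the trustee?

beneficiary

— Issue I —
At Stage I.1 the beneficiary must meet the balance of probabilities (weight is at least 54): on (a) the weight is 54 (the trustee's 78 is given no effect), which does reach 54, so (a) meets the standard; on (b) the weight is 55 (the trustee's 82 is given no effect), ≥ 54, so (b) meets the standard.
  Stage I.1 carried; the burden shifts to the trustee.
At Stage I.2 the trustee must meet the balance of probabilities (weight is at least 54): on (c) the weight is 53, which does not reach 54, so (c) does not meet the standard.
  Not every element is met, so the trustee fails to carry Stage I.2.
The beneficiary prevails on this issue.
— Issue II —
At Stage II.1 the beneficiary must meet a preponderance (weight exceeds 54): on (d) the weight is 51 (the trustee's 53 is given no effect), which does not exceed 54, so (d) does not meet the standard.
  Stage II.1 not carried; the beneficiary fails its burden.
So the trustee prevails on this issue.
— Issue III —
Stage III.1 — burden on beneficiary; standard: clear and convincing evidence (weight is at least 74).
    (f): 76 (trustee's 72 disregarded) ≥ 74 [met]
    (g): 74 (trustee's 36 disregarded) ≥ 74 [met]
  All elements met. The burden passes to the trustee.
Stage III.2 — burden on trustee; standard: any credible evidence (weight is at least 24).
    (h): 24 ≥ 24 [met]
  Stage III.2 is satisfied; the trustee continues to bear the burden.
Stage III.3 — burden on trustee; standard: the preponderance of the evidence (weight exceeds 54).
    (i): 51 (beneficiary's 5 disregarded) ≤ 54 [not met]
    (j): 55 > 54 [met]
  The trustee does not carry Stage III.3.
So the beneficiary prevails on this issue.
Per-issue: Issue I → beneficiary; Issue II → trustee; Issue III → beneficiary. The beneficiary must prevail on at least one issue; overall, the beneficiary prevails.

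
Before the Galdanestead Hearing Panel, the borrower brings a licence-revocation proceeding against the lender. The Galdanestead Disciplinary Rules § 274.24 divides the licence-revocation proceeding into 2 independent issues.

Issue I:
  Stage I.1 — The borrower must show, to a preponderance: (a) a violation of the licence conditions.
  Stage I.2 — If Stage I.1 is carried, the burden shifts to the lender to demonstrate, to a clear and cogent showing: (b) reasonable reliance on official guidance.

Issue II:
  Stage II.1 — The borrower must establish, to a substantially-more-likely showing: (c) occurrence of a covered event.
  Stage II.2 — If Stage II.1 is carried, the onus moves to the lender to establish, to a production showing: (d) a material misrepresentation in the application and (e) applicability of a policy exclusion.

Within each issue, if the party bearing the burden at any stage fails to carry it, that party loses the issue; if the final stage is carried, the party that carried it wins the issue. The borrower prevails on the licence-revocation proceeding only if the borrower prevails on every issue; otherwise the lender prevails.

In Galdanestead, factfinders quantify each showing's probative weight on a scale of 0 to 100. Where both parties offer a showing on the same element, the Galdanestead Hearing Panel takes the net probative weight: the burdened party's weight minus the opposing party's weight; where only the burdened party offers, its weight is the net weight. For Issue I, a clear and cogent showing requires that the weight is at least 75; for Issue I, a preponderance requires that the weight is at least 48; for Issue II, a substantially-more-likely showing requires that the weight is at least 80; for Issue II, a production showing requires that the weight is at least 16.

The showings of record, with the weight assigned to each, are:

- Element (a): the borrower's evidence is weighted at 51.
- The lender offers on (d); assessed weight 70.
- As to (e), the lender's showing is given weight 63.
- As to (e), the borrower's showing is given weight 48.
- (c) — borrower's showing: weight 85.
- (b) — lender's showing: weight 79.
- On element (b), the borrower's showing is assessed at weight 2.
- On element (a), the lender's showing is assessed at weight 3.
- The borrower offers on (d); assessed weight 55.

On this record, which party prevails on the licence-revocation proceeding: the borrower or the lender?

lender

— Issue I —
At Stage I.1 the borrower must meet a preponderance (weight is at least 48): on (a) the weight is 51 less the opposing 3 gives net 48, ≥ 48, so (a) meets the standard.
  Stage I.1 carried; the burden shifts to the lender.
At Stage I.2 the lender must meet a clear and cogent showing (weight is at least 75): on (b) the weight is 79 less the opposing 2 gives net 77, which does reach 75, so (b) meets the standard.
  Stage I.2 carried; the final stage is satisfied.
With every stage satisfied, the lender prevails on this issue.
— Issue II —
Stage II.1 (borrower, a substantially-more-likely showing, weight is at least 80): (c) 85 ≥ 80 — meets.
  Stage II.1 carried; the burden shifts to the lender.
Stage II.2 (lender, a production showing, weight is at least 16): (d) net 70−55=15 < 16 — fails; (e) net 63−48=15 < 16 — fails.
  Not every element is met, so the lender fails to carry Stage II.2.
The analysis ends at Stage II.2; the borrower prevails on this issue.
Per-issue: Issue I → lender; Issue II → borrower. The borrower must prevail on every issue; overall, the lender prevails.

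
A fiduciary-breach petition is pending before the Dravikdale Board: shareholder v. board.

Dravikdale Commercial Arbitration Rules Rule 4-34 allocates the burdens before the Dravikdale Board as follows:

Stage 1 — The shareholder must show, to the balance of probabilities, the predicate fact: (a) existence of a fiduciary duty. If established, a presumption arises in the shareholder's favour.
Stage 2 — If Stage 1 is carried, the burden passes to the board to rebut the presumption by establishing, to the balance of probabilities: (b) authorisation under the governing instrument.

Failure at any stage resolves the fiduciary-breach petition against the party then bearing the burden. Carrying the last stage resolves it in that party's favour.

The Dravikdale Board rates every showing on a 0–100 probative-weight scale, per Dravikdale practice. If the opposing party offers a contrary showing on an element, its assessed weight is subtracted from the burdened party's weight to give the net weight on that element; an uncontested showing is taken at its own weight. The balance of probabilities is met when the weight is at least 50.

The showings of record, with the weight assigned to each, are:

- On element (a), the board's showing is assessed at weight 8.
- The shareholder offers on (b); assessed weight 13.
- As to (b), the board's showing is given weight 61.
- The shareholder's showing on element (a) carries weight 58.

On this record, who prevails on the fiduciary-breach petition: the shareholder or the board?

Stage 1 (shareholder, the balance of probabilities, weight is at least 50): (a) net 58−8=50 ≥ 50 — meets.
  Stage 1 is satisfied; the onus moves to the board.
Stage 2 (board, the balance of probabilities, weight is at least 50): (b) net 61−13=48 < 50 — fails.
  The board does not carry Stage 2.
So the shareholder prevails.

shareholder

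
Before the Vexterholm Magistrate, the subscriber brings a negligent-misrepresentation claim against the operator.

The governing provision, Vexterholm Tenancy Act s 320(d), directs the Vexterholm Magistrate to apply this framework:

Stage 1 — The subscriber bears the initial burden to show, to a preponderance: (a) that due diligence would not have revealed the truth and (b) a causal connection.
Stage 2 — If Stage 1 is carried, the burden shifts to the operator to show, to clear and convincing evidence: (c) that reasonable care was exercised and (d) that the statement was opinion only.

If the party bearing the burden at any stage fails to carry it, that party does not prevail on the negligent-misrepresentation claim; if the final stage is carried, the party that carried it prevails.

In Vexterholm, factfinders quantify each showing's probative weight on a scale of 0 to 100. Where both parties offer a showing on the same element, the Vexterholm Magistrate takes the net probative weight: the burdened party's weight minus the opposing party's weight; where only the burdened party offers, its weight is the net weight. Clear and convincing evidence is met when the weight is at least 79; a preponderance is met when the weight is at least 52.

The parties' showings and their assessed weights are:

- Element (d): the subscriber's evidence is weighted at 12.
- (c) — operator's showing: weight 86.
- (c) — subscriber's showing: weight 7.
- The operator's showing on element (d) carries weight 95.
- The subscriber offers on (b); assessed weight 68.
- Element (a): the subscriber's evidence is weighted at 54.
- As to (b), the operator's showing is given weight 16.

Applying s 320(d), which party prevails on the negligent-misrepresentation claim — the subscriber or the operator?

operator

Stage 1 (subscriber, a preponderance, weight is at least 52): (a) 54 ≥ 52 — meets; (b) net 68−16=52 ≥ 52 — meets.
  All elements met. The burden passes to the operator.
Stage 2 (operator, clear and convincing evidence, weight is at least 79): (c) net 86−7=79 ≥ 79 — meets; (d) net 95−12=83 ≥ 79 — meets.
  Stage 2 carried; the final stage is satisfied.
Every stage carried; the operator prevails.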